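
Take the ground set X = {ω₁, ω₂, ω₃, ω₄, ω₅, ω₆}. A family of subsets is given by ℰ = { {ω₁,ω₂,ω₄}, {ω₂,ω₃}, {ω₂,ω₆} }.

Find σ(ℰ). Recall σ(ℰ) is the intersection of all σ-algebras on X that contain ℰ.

Seed the family with ℰ together with ∅ and X: { ∅, {ω₂,ω₃}, {ω₂,ω₆}, {ω₁,ω₂,ω₄}, X }.
Step 1 (6 new):
  {ω₂,ω₃,ω₆}  = {ω₂,ω₃} ∪ {ω₂,ω₆}
  {ω₃,ω₅,ω₆}  = complement {ω₁,ω₂,ω₄}
  {ω₁,ω₂,ω₃,ω₄}  = {ω₂,ω₃} ∪ {ω₁,ω₂,ω₄}
  {ω₁,ω₂,ω₄,ω₆}  = {ω₂,ω₆} ∪ {ω₁,ω₂,ω₄}
  {ω₁,ω₃,ω₄,ω₅}  = complement {ω₂,ω₆}
  {ω₁,ω₄,ω₅,ω₆}  = complement {ω₂,ω₃}
  |family| = 11
Step 2 adds 8:
  {ω₃,ω₅}  = complement {ω₁,ω₂,ω₄,ω₆}
  {ω₅,ω₆}  = complement {ω₁,ω₂,ω₃,ω₄}
  {ω₁,ω₄,ω₅}  = complement {ω₂,ω₃,ω₆}
  {ω₂,ω₃,ω₅,ω₆}  = {ω₂,ω₃,ω₆} ∪ {ω₃,ω₅,ω₆}
  {ω₁,ω₂,ω₃,ω₄,ω₅}  = {ω₁,ω₂,ω₄} ∪ {ω₁,ω₃,ω₄,ω₅}
  {ω₁,ω₂,ω₃,ω₄,ω₆}  = {ω₁,ω₂,ω₄,ω₆} ∪ {ω₂,ω₃,ω₆}
  {ω₁,ω₂,ω₄,ω₅,ω₆}  = {ω₁,ω₂,ω₄,ω₆} ∪ {ω₁,ω₄,ω₅,ω₆}
  {ω₁,ω₃,ω₄,ω₅,ω₆}  = {ω₁,ω₄,ω₅,ω₆} ∪ {ω₁,ω₃,ω₄,ω₅}
  |family| = 19
Step 3: 8 new —
  {ω₂}  = complement {ω₁,ω₃,ω₄,ω₅,ω₆}
  {ω₃}  = complement {ω₁,ω₂,ω₄,ω₅,ω₆}
  {ω₅}  = complement {ω₁,ω₂,ω₃,ω₄,ω₆}
  {ω₆}  = complement {ω₁,ω₂,ω₃,ω₄,ω₅}
  {ω₁,ω₄}  = complement {ω₂,ω₃,ω₅,ω₆}
  {ω₂,ω₃,ω₅}  = {ω₃,ω₅} ∪ {ω₂,ω₃}
  {ω₂,ω₅,ω₆}  = {ω₅,ω₆} ∪ {ω₂,ω₆}
  {ω₁,ω₂,ω₄,ω₅}  = {ω₁,ω₄,ω₅} ∪ {ω₁,ω₂,ω₄}
  |family| = 27
Step 4: 4 new —
  {ω₂,ω₅}  = {ω₂} ∪ {ω₅}
  {ω₃,ω₆}  = complement {ω₁,ω₂,ω₄,ω₅}
  {ω₁,ω₃,ω₄}  = complement {ω₂,ω₅,ω₆}
  {ω₁,ω₄,ω₆}  = complement {ω₂,ω₃,ω₅}
  |family| = 31
Step 5: 1 new —
  {ω₁,ω₃,ω₄,ω₆}  = complement {ω₂,ω₅}
  |family| = 32
Step 6: stable.

|σ(ℰ)| = 32.  σ(ℰ) = { ∅, {ω₂}, {ω₃}, {ω₅}, {ω₆}, {ω₁,ω₄}, {ω₂,ω₃}, {ω₂,ω₅}, {ω₂,ω₆}, {ω₃,ω₅}, {ω₃,ω₆}, {ω₅,ω₆}, {ω₁,ω₂,ω₄}, {ω₁,ω₃,ω₄}, {ω₁,ω₄,ω₅}, {ω₁,ω₄,ω₆}, {ω₂,ω₃,ω₅}, {ω₂,ω₃,ω₆}, {ω₂,ω₅,ω₆}, {ω₃,ω₅,ω₆}, {ω₁,ω₂,ω₃,ω₄}, {ω₁,ω₂,ω₄,ω₅}, {ω₁,ω₂,ω₄,ω₆}, {ω₁,ω₃,ω₄,ω₅}, {ω₁,ω₃,ω₄,ω₆}, {ω₁,ω₄,ω₅,ω₆}, {ω₂,ω₃,ω₅,ω₆}, {ω₁,ω₂,ω₃,ω₄,ω₅}, {ω₁,ω₂,ω₃,ω₄,ω₆}, {ω₁,ω₂,ω₄,ω₅,ω₆}, {ω₁,ω₃,ω₄,ω₅,ω₆}, X }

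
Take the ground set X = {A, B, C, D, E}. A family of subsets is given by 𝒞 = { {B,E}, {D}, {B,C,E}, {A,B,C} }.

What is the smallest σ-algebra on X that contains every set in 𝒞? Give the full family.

|σ(𝒞)| = 32.  σ(𝒞) = { {}, {A}, {B}, {C}, {D}, {E}, {A,B}, {A,C}, {A,D}, {A,E}, {B,C}, {B,D}, {B,E}, {C,D}, {C,E}, {D,E}, {A,B,C}, {A,B,D}, {A,B,E}, {A,C,D}, {A,C,E}, {A,D,E}, {B,C,D}, {B,C,E}, {B,D,E}, {C,D,E}, {A,B,C,D}, {A,B,C,E}, {A,B,D,E}, {A,C,D,E}, {B,C,D,E}, X }

Working:
Seed the family with 𝒞 together with ∅ and X: { {}, {D}, {B,E}, {A,B,C}, {B,C,E}, X }.
Iteration 1: 7 new —
  {A,D}  = complement {B,C,E}
  {D,E}  = complement {A,B,C}
  {A,C,D}  = complement {B,E}
  {B,D,E}  = {B,E} ∪ {D}
  {A,B,C,D}  = {A,B,C} ∪ {D}
  {A,B,C,E}  = complement {D}
  {B,C,D,E}  = {B,C,E} ∪ {D}
  — 13 sets.
Iteration 2 adds 6:
  {A}  = complement {B,C,D,E}
  {E}  = complement {A,B,C,D}
  {A,C}  = complement {B,D,E}
  {A,D,E}  = {D,E} ∪ {A,D}
  {A,B,D,E}  = {B,E} ∪ {A,D}
  {A,C,D,E}  = {D,E} ∪ {A,C,D}
  — 19 sets.
Iteration 3 (6 new):
  {B}  = complement {A,C,D,E}
  {C}  = complement {A,B,D,E}
  {A,E}  = {E} ∪ {A}
  {B,C}  = complement {A,D,E}
  {A,B,E}  = {B,E} ∪ {A}
  {A,C,E}  = {A,C} ∪ {E}
  — 25 sets.
Iteration 4. New:
  {A,B}  = {B} ∪ {A}
  {B,D}  = complement {A,C,E}
  {C,D}  = complement {A,B,E}
  {C,E}  = {E} ∪ {C}
  {A,B,D}  = {B} ∪ {A,D}
  {B,C,D}  = complement {A,E}
  {C,D,E}  = {D,E} ∪ {C}
  — 32 sets.
Iteration 5: already closed under ᶜ and ∪.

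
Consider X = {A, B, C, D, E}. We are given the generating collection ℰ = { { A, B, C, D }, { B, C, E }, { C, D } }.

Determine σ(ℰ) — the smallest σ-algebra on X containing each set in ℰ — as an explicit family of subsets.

Take S₀ = ℰ ∪ {∅, X} = { {}, { C, D }, { B, C, E }, { A, B, C, D }, X }.
Iteration 1. New:
  { E }  = complement { A, B, C, D }
  { A, D }  = complement { B, C, E }
  { A, B, E }  = complement { C, D }
  { B, C, D, E }  = { C, D } ∪ { B, C, E }
  — 9 sets.
Iteration 2: +6 →
  { A }  = complement { B, C, D, E }
  { A, C, D }  = { C, D } ∪ { A, D }
  { A, D, E }  = { E } ∪ { A, D }
  { C, D, E }  = { C, D } ∪ { E }
  { A, B, C, E }  = { A, B, E } ∪ { B, C, E }
  { A, B, D, E }  = { A, B, E } ∪ { A, D }
  — 15 sets.
Iteration 3: 7 new —
  { C }  = complement { A, B, D, E }
  { D }  = complement { A, B, C, E }
  { A, B }  = complement { C, D, E }
  { A, E }  = { E } ∪ { A }
  { B, C }  = complement { A, D, E }
  { B, E }  = complement { A, C, D }
  { A, C, D, E }  = { A, D, E } ∪ { C, D, E }
  — 22 sets.
Iteration 4 (9 new):
  { B }  = complement { A, C, D, E }
  { A, C }  = { C } ∪ { A }
  { C, E }  = { E } ∪ { C }
  { D, E }  = { E } ∪ { D }
  { A, B, C }  = { A, B } ∪ { C }
  { A, B, D }  = { A, D } ∪ { A, B }
  { A, C, E }  = { A, E } ∪ { C }
  { B, C, D }  = complement { A, E }
  { B, D, E }  = { B, E } ∪ { D }
  — 31 sets.
Iteration 5. New:
  { B, D }  = complement { A, C, E }
  — 32 sets.
Iteration 6: no new sets; the family is a σ-algebra.

|σ(ℰ)| = 32.  σ(ℰ) = { {}, { A }, { B }, { C }, { D }, { E }, { A, B }, { A, C }, { A, D }, { A, E }, { B, C }, { B, D }, { B, E }, { C, D }, { C, E }, { D, E }, { A, B, C }, { A, B, D }, { A, B, E }, { A, C, D }, { A, C, E }, { A, D, E }, { B, C, D }, { B, C, E }, { B, D, E }, { C, D, E }, { A, B, C, D }, { A, B, C, E }, { A, B, D, E }, { A, C, D, E }, { B, C, D, E }, X }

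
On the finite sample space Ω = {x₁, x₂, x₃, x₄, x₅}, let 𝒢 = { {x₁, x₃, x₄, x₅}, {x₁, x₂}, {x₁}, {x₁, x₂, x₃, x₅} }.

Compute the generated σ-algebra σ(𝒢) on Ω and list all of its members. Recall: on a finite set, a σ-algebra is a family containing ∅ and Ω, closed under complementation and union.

Initial family (6 sets): { ∅, {x₁}, {x₁, x₂}, {x₁, x₂, x₃, x₅}, {x₁, x₃, x₄, x₅}, Ω }.
Pass 1 adds 4:
  {x₂}  = {x₁, x₃, x₄, x₅}ᶜ
  {x₄}  = {x₁, x₂, x₃, x₅}ᶜ
  {x₃, x₄, x₅}  = {x₁, x₂}ᶜ
  {x₂, x₃, x₄, x₅}  = {x₁}ᶜ
Pass 2: +3 →
  {x₁, x₄}  = {x₄} ∪ {x₁}
  {x₂, x₄}  = {x₂} ∪ {x₄}
  {x₁, x₂, x₄}  = {x₁, x₂} ∪ {x₄}
Pass 3: +3 →
  {x₃, x₅}  = {x₁, x₂, x₄}ᶜ
  {x₁, x₃, x₅}  = {x₂, x₄}ᶜ
  {x₂, x₃, x₅}  = {x₁, x₄}ᶜ
Pass 4: no new sets; the family is a σ-algebra.

Hence σ(𝒢) has 16 members: { ∅, {x₁}, {x₂}, {x₄}, {x₁, x₂}, {x₁, x₄}, {x₂, x₄}, {x₃, x₅}, {x₁, x₂, x₄}, {x₁, x₃, x₅}, {x₂, x₃, x₅}, {x₃, x₄, x₅}, {x₁, x₂, x₃, x₅}, {x₁, x₃, x₄, x₅}, {x₂, x₃, x₄, x₅}, Ω }.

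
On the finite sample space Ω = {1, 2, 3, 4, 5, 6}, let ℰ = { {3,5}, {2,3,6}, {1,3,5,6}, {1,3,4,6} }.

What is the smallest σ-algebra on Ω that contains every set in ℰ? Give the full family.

σ(ℰ) (64 sets): { ∅, {1}, {2}, {3}, {4}, {5}, {6}, {1,2}, {1,3}, {1,4}, {1,5}, {1,6}, {2,3}, {2,4}, {2,5}, {2,6}, {3,4}, {3,5}, {3,6}, {4,5}, {4,6}, {5,6}, {1,2,3}, {1,2,4}, {1,2,5}, {1,2,6}, {1,3,4}, {1,3,5}, {1,3,6}, {1,4,5}, {1,4,6}, {1,5,6}, {2,3,4}, {2,3,5}, {2,3,6}, {2,4,5}, {2,4,6}, {2,5,6}, {3,4,5}, {3,4,6}, {3,5,6}, {4,5,6}, {1,2,3,4}, {1,2,3,5}, {1,2,3,6}, {1,2,4,5}, {1,2,4,6}, {1,2,5,6}, {1,3,4,5}, {1,3,4,6}, {1,3,5,6}, {1,4,5,6}, {2,3,4,5}, {2,3,4,6}, {2,3,5,6}, {2,4,5,6}, {3,4,5,6}, {1,2,3,4,5}, {1,2,3,4,6}, {1,2,3,5,6}, {1,2,4,5,6}, {1,3,4,5,6}, {2,3,4,5,6}, Ω }

Derivation:
Begin from { ∅, {3,5}, {2,3,6}, {1,3,4,6}, {1,3,5,6}, Ω } (that is, ℰ plus ∅ and Ω).
Pass 1. New:
  {2,4}  = {1,3,5,6}ᶜ
  {2,5}  = {1,3,4,6}ᶜ
  {1,4,5}  = {2,3,6}ᶜ
  {1,2,4,6}  = {3,5}ᶜ
  {2,3,5,6}  = {2,3,6} ∪ {3,5}
  {1,2,3,4,6}  = {1,3,4,6} ∪ {2,3,6}
  {1,2,3,5,6}  = {1,3,5,6} ∪ {2,3,6}
  {1,3,4,5,6}  = {1,3,5,6} ∪ {1,3,4,6}
  (now 14)
Pass 2: 12 new —
  {2}  = {1,3,4,5,6}ᶜ
  {4}  = {1,2,3,5,6}ᶜ
  {5}  = {1,2,3,4,6}ᶜ
  {1,4}  = {2,3,5,6}ᶜ
  {2,3,5}  = {2,5} ∪ {3,5}
  {2,4,5}  = {2,5} ∪ {2,4}
  {1,2,4,5}  = {1,4,5} ∪ {2,5}
  {1,3,4,5}  = {1,4,5} ∪ {3,5}
  {2,3,4,5}  = {3,5} ∪ {2,4}
  {2,3,4,6}  = {2,3,6} ∪ {2,4}
  {1,2,4,5,6}  = {1,4,5} ∪ {1,2,4,6}
  {2,3,4,5,6}  = {2,4} ∪ {2,3,5,6}
  (now 26)
Pass 3 adds 12:
  {1}  = {2,3,4,5,6}ᶜ
  {3}  = {1,2,4,5,6}ᶜ
  {1,5}  = {2,3,4,6}ᶜ
  {1,6}  = {2,3,4,5}ᶜ
  {2,6}  = {1,3,4,5}ᶜ
  {3,6}  = {1,2,4,5}ᶜ
  {4,5}  = {5} ∪ {4}
  {1,2,4}  = {2} ∪ {1,4}
  {1,3,6}  = {2,4,5}ᶜ
  {1,4,6}  = {2,3,5}ᶜ
  {3,4,5}  = {3,5} ∪ {4}
  {1,2,3,4,5}  = {2,5} ∪ {1,3,4,5}
  (now 38)
Pass 4: +22 →
  {6}  = {1,2,3,4,5}ᶜ
  {1,2}  = {2} ∪ {1}
  {1,3}  = {3} ∪ {1}
  {2,3}  = {2} ∪ {3}
  {3,4}  = {3} ∪ {4}
  {1,2,5}  = {2} ∪ {1,5}
  {1,2,6}  = {3,4,5}ᶜ
  {1,3,4}  = {3} ∪ {1,4}
  {1,3,5}  = {3,5} ∪ {1}
  {1,5,6}  = {1,6} ∪ {1,5}
  {2,3,4}  = {3} ∪ {2,4}
  {2,4,6}  = {2,6} ∪ {4}
  {2,5,6}  = {2,6} ∪ {2,5}
  {3,4,6}  = {3,6} ∪ {4}
  {3,5,6}  = {1,2,4}ᶜ
  {1,2,3,4}  = {1,2,4} ∪ {3}
  {1,2,3,5}  = {1} ∪ {2,3,5}
  {1,2,3,6}  = {4,5}ᶜ
  {1,2,5,6}  = {1,6} ∪ {2,5}
  {1,4,5,6}  = {1,6} ∪ {4,5}
  {2,4,5,6}  = {4,5} ∪ {2,6}
  {3,4,5,6}  = {4,5} ∪ {3,6}
  (now 60)
Pass 5 adds 4:
  {4,6}  = {1,2,3,5}ᶜ
  {5,6}  = {1,2,3,4}ᶜ
  {1,2,3}  = {2} ∪ {1,3}
  {4,5,6}  = {4,5} ∪ {6}
  (now 64)
Pass 6: closed — nothing new.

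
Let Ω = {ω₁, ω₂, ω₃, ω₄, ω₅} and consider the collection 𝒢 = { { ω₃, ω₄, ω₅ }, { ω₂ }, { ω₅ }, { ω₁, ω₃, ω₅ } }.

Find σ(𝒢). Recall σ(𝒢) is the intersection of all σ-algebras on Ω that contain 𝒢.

σ(𝒢) (32 sets): { {}, { ω₁ }, { ω₂ }, { ω₃ }, { ω₄ }, { ω₅ }, { ω₁, ω₂ }, { ω₁, ω₃ }, { ω₁, ω₄ }, { ω₁, ω₅ }, { ω₂, ω₃ }, { ω₂, ω₄ }, { ω₂, ω₅ }, { ω₃, ω₄ }, { ω₃, ω₅ }, { ω₄, ω₅ }, { ω₁, ω₂, ω₃ }, { ω₁, ω₂, ω₄ }, { ω₁, ω₂, ω₅ }, { ω₁, ω₃, ω₄ }, { ω₁, ω₃, ω₅ }, { ω₁, ω₄, ω₅ }, { ω₂, ω₃, ω₄ }, { ω₂, ω₃, ω₅ }, { ω₂, ω₄, ω₅ }, { ω₃, ω₄, ω₅ }, { ω₁, ω₂, ω₃, ω₄ }, { ω₁, ω₂, ω₃, ω₅ }, { ω₁, ω₂, ω₄, ω₅ }, { ω₁, ω₃, ω₄, ω₅ }, { ω₂, ω₃, ω₄, ω₅ }, Ω }

Working:
Initial family (6 sets): { {}, { ω₂ }, { ω₅ }, { ω₁, ω₃, ω₅ }, { ω₃, ω₄, ω₅ }, Ω }.
Iteration 1 (7 new):
  { ω₁, ω₂ }  = complement { ω₃, ω₄, ω₅ }
  { ω₂, ω₄ }  = complement { ω₁, ω₃, ω₅ }
  { ω₂, ω₅ }  = { ω₂ } ∪ { ω₅ }
  { ω₁, ω₂, ω₃, ω₄ }  = complement { ω₅ }
  { ω₁, ω₂, ω₃, ω₅ }  = { ω₁, ω₃, ω₅ } ∪ { ω₂ }
  { ω₁, ω₃, ω₄, ω₅ }  = complement { ω₂ }
  { ω₂, ω₃, ω₄, ω₅ }  = { ω₃, ω₄, ω₅ } ∪ { ω₂ }
  [13 total]
Iteration 2 adds 6:
  { ω₁ }  = complement { ω₂, ω₃, ω₄, ω₅ }
  { ω₄ }  = complement { ω₁, ω₂, ω₃, ω₅ }
  { ω₁, ω₂, ω₄ }  = { ω₁, ω₂ } ∪ { ω₂, ω₄ }
  { ω₁, ω₂, ω₅ }  = { ω₂, ω₅ } ∪ { ω₁, ω₂ }
  { ω₁, ω₃, ω₄ }  = complement { ω₂, ω₅ }
  { ω₂, ω₄, ω₅ }  = { ω₂, ω₅ } ∪ { ω₂, ω₄ }
  [19 total]
Iteration 3 adds 7:
  { ω₁, ω₃ }  = complement { ω₂, ω₄, ω₅ }
  { ω₁, ω₄ }  = { ω₄ } ∪ { ω₁ }
  { ω₁, ω₅ }  = { ω₅ } ∪ { ω₁ }
  { ω₃, ω₄ }  = complement { ω₁, ω₂, ω₅ }
  { ω₃, ω₅ }  = complement { ω₁, ω₂, ω₄ }
  { ω₄, ω₅ }  = { ω₅ } ∪ { ω₄ }
  { ω₁, ω₂, ω₄, ω₅ }  = { ω₂, ω₅ } ∪ { ω₁, ω₂, ω₄ }
  [26 total]
Iteration 4 adds 5:
  { ω₃ }  = complement { ω₁, ω₂, ω₄, ω₅ }
  { ω₁, ω₂, ω₃ }  = complement { ω₄, ω₅ }
  { ω₁, ω₄, ω₅ }  = { ω₅ } ∪ { ω₁, ω₄ }
  { ω₂, ω₃, ω₄ }  = complement { ω₁, ω₅ }
  { ω₂, ω₃, ω₅ }  = complement { ω₁, ω₄ }
  [31 total]
Iteration 5. New:
  { ω₂, ω₃ }  = complement { ω₁, ω₄, ω₅ }
  [32 total]
Iteration 6: stable.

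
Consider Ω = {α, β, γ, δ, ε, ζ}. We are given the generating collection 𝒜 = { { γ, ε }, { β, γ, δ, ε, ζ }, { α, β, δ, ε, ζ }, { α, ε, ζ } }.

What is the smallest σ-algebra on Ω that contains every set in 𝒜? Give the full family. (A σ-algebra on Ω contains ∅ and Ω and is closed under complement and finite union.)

|σ(𝒜)| = 32.  σ(𝒜) = { ∅, { α }, { γ }, { ε }, { ζ }, { α, γ }, { α, ε }, { α, ζ }, { β, δ }, { γ, ε }, { γ, ζ }, { ε, ζ }, { α, β, δ }, { α, γ, ε }, { α, γ, ζ }, { α, ε, ζ }, { β, γ, δ }, { β, δ, ε }, { β, δ, ζ }, { γ, ε, ζ }, { α, β, γ, δ }, { α, β, δ, ε }, { α, β, δ, ζ }, { α, γ, ε, ζ }, { β, γ, δ, ε }, { β, γ, δ, ζ }, { β, δ, ε, ζ }, { α, β, γ, δ, ε }, { α, β, γ, δ, ζ }, { α, β, δ, ε, ζ }, { β, γ, δ, ε, ζ }, Ω }

Check:
Start: 𝒜 ∪ {∅, Ω} = { ∅, { γ, ε }, { α, ε, ζ }, { α, β, δ, ε, ζ }, { β, γ, δ, ε, ζ }, Ω }.
Step 1 adds 5:
  { α }  = Ω∖{ β, γ, δ, ε, ζ }
  { γ }  = Ω∖{ α, β, δ, ε, ζ }
  { β, γ, δ }  = Ω∖{ α, ε, ζ }
  { α, β, δ, ζ }  = Ω∖{ γ, ε }
  { α, γ, ε, ζ }  = { α, ε, ζ } ∪ { γ, ε }
  (now 11)
Step 2 (6 new):
  { α, γ }  = { γ } ∪ { α }
  { β, δ }  = Ω∖{ α, γ, ε, ζ }
  { α, γ, ε }  = { γ, ε } ∪ { α }
  { α, β, γ, δ }  = { β, γ, δ } ∪ { α }
  { β, γ, δ, ε }  = { β, γ, δ } ∪ { γ, ε }
  { α, β, γ, δ, ζ }  = { β, γ, δ } ∪ { α, β, δ, ζ }
  (now 17)
Step 3. New:
  { ε }  = Ω∖{ α, β, γ, δ, ζ }
  { α, ζ }  = Ω∖{ β, γ, δ, ε }
  { ε, ζ }  = Ω∖{ α, β, γ, δ }
  { α, β, δ }  = { β, δ } ∪ { α }
  { β, δ, ζ }  = Ω∖{ α, γ, ε }
  { β, δ, ε, ζ }  = Ω∖{ α, γ }
  { α, β, γ, δ, ε }  = { α, γ } ∪ { β, γ, δ, ε }
  (now 24)
Step 4. New:
  { ζ }  = Ω∖{ α, β, γ, δ, ε }
  { α, ε }  = { ε } ∪ { α }
  { α, γ, ζ }  = { α, ζ } ∪ { γ }
  { β, δ, ε }  = { ε } ∪ { β, δ }
  { γ, ε, ζ }  = Ω∖{ α, β, δ }
  { α, β, δ, ε }  = { α, β, δ } ∪ { ε }
  { β, γ, δ, ζ }  = { β, δ, ζ } ∪ { β, γ, δ }
  (now 31)
Step 5 (1 new):
  { γ, ζ }  = Ω∖{ α, β, δ, ε }
  (now 32)
Step 6: already closed under ᶜ and ∪.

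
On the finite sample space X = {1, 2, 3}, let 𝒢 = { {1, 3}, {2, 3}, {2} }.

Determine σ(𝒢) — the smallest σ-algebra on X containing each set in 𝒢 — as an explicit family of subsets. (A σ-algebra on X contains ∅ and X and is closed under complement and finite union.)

σ(𝒢) (8 sets): { {}, {1}, {2}, {3}, {1, 2}, {1, 3}, {2, 3}, X }

Check:
Take S₀ = 𝒢 ∪ {∅, X} = { {}, {2}, {1, 3}, {2, 3}, X }.
Iteration 1 (1 new):
  {1}  = complement {2, 3}
  [6 total]
Iteration 2. New:
  {1, 2}  = {2} ∪ {1}
  [7 total]
Iteration 3 (1 new):
  {3}  = complement {1, 2}
  [8 total]
Iteration 4 adds nothing — fixpoint reached.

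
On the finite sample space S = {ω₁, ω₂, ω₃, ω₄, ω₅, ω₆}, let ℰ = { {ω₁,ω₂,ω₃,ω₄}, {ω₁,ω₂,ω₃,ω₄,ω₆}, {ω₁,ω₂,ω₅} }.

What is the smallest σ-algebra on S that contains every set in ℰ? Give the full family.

Initial family (5 sets): { {}, {ω₁,ω₂,ω₅}, {ω₁,ω₂,ω₃,ω₄}, {ω₁,ω₂,ω₃,ω₄,ω₆}, S }.
Pass 1: +4 →
  {ω₅}  = complement {ω₁,ω₂,ω₃,ω₄,ω₆}
  {ω₅,ω₆}  = complement {ω₁,ω₂,ω₃,ω₄}
  {ω₃,ω₄,ω₆}  = complement {ω₁,ω₂,ω₅}
  {ω₁,ω₂,ω₃,ω₄,ω₅}  = {ω₁,ω₂,ω₅} ∪ {ω₁,ω₂,ω₃,ω₄}
  |family| = 9
Pass 2: 3 new —
  {ω₆}  = complement {ω₁,ω₂,ω₃,ω₄,ω₅}
  {ω₁,ω₂,ω₅,ω₆}  = {ω₅,ω₆} ∪ {ω₁,ω₂,ω₅}
  {ω₃,ω₄,ω₅,ω₆}  = {ω₅,ω₆} ∪ {ω₃,ω₄,ω₆}
  |family| = 12
Pass 3 adds 2:
  {ω₁,ω₂}  = complement {ω₃,ω₄,ω₅,ω₆}
  {ω₃,ω₄}  = complement {ω₁,ω₂,ω₅,ω₆}
  |family| = 14
Pass 4 adds 2:
  {ω₁,ω₂,ω₆}  = {ω₁,ω₂} ∪ {ω₆}
  {ω₃,ω₄,ω₅}  = {ω₃,ω₄} ∪ {ω₅}
  |family| = 16
Pass 5: closed — nothing new.

|σ(ℰ)| = 16.  σ(ℰ) = { {}, {ω₅}, {ω₆}, {ω₁,ω₂}, {ω₃,ω₄}, {ω₅,ω₆}, {ω₁,ω₂,ω₅}, {ω₁,ω₂,ω₆}, {ω₃,ω₄,ω₅}, {ω₃,ω₄,ω₆}, {ω₁,ω₂,ω₃,ω₄}, {ω₁,ω₂,ω₅,ω₆}, {ω₃,ω₄,ω₅,ω₆}, {ω₁,ω₂,ω₃,ω₄,ω₅}, {ω₁,ω₂,ω₃,ω₄,ω₆}, S }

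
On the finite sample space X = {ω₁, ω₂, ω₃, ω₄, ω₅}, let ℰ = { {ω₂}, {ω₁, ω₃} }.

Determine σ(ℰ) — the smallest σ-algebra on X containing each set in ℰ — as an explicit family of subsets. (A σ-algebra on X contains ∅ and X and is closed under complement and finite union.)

Take S₀ = ℰ ∪ {∅, X} = { ∅, {ω₂}, {ω₁, ω₃}, X }.
Step 1 (3 new):
  {ω₁, ω₂, ω₃}  = {ω₂} ∪ {ω₁, ω₃}
  {ω₂, ω₄, ω₅}  = X∖{ω₁, ω₃}
  {ω₁, ω₃, ω₄, ω₅}  = X∖{ω₂}
  |family| = 7
Step 2: 1 new —
  {ω₄, ω₅}  = X∖{ω₁, ω₂, ω₃}
  |family| = 8
Step 3: closed — nothing new.

Hence σ(ℰ) has 8 members: { ∅, {ω₂}, {ω₁, ω₃}, {ω₄, ω₅}, {ω₁, ω₂, ω₃}, {ω₂, ω₄, ω₅}, {ω₁, ω₃, ω₄, ω₅}, X }.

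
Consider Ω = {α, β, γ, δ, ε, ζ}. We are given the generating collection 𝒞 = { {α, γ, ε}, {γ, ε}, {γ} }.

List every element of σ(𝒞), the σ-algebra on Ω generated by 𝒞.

σ(𝒞) = { ∅, {α}, {γ}, {ε}, {α, γ}, {α, ε}, {γ, ε}, {α, γ, ε}, {β, δ, ζ}, {α, β, δ, ζ}, {β, γ, δ, ζ}, {β, δ, ε, ζ}, {α, β, γ, δ, ζ}, {α, β, δ, ε, ζ}, {β, γ, δ, ε, ζ}, Ω }

Derivation:
Start: 𝒞 ∪ {∅, Ω} = { ∅, {γ}, {γ, ε}, {α, γ, ε}, Ω }.
Pass 1 (3 new):
  {β, δ, ζ}  = complement {α, γ, ε}
  {α, β, δ, ζ}  = complement {γ, ε}
  {α, β, δ, ε, ζ}  = complement {γ}
  |family| = 8
Pass 2 (3 new):
  {β, γ, δ, ζ}  = {γ} ∪ {β, δ, ζ}
  {α, β, γ, δ, ζ}  = {γ} ∪ {α, β, δ, ζ}
  {β, γ, δ, ε, ζ}  = {γ, ε} ∪ {β, δ, ζ}
  |family| = 11
Pass 3. New:
  {α}  = complement {β, γ, δ, ε, ζ}
  {ε}  = complement {α, β, γ, δ, ζ}
  {α, ε}  = complement {β, γ, δ, ζ}
  |family| = 14
Pass 4. New:
  {α, γ}  = {γ} ∪ {α}
  {β, δ, ε, ζ}  = {β, δ, ζ} ∪ {ε}
  |family| = 16
Pass 5: already closed under ᶜ and ∪.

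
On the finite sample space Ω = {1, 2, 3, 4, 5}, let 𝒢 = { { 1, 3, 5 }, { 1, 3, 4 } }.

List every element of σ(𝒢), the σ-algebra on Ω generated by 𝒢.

Begin from { ∅, { 1, 3, 4 }, { 1, 3, 5 }, Ω } (that is, 𝒢 plus ∅ and Ω).
Step 1 adds 3:
  { 2, 4 }  = complement { 1, 3, 5 }
  { 2, 5 }  = complement { 1, 3, 4 }
  { 1, 3, 4, 5 }  = { 1, 3, 5 } ∪ { 1, 3, 4 }
  [7 total]
Step 2: 4 new —
  { 2 }  = complement { 1, 3, 4, 5 }
  { 2, 4, 5 }  = { 2, 5 } ∪ { 2, 4 }
  { 1, 2, 3, 4 }  = { 1, 3, 4 } ∪ { 2, 4 }
  { 1, 2, 3, 5 }  = { 2, 5 } ∪ { 1, 3, 5 }
  [11 total]
Step 3. New:
  { 4 }  = complement { 1, 2, 3, 5 }
  { 5 }  = complement { 1, 2, 3, 4 }
  { 1, 3 }  = complement { 2, 4, 5 }
  [14 total]
Step 4: +2 →
  { 4, 5 }  = { 4 } ∪ { 5 }
  { 1, 2, 3 }  = { 1, 3 } ∪ { 2 }
  [16 total]
Step 5: no new sets; the family is a σ-algebra.

|σ(𝒢)| = 16.  σ(𝒢) = { ∅, { 2 }, { 4 }, { 5 }, { 1, 3 }, { 2, 4 }, { 2, 5 }, { 4, 5 }, { 1, 2, 3 }, { 1, 3, 4 }, { 1, 3, 5 }, { 2, 4, 5 }, { 1, 2, 3, 4 }, { 1, 2, 3, 5 }, { 1, 3, 4, 5 }, Ω }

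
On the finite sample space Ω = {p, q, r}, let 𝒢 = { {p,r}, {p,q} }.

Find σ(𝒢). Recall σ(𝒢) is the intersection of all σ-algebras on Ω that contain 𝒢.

σ(𝒢) = { {}, {p}, {q}, {r}, {p,q}, {p,r}, {q,r}, Ω }

Trace:
Start: 𝒢 ∪ {∅, Ω} = { {}, {p,q}, {p,r}, Ω }.
Pass 1. New:
  {q}  = {p,r}ᶜ
  {r}  = {p,q}ᶜ
Pass 2 (1 new):
  {q,r}  = {r} ∪ {q}
Pass 3 (1 new):
  {p}  = {q,r}ᶜ
After Pass 4 the family is unchanged; done.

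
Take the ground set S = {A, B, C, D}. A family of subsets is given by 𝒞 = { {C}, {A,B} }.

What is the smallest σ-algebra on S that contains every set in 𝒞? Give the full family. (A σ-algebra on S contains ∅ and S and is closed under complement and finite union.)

Initial family (4 sets): { ∅, {C}, {A,B}, S }.
Pass 1 adds 3:
  {C,D}  = ᶜ of {A,B}
  {A,B,C}  = {C} ∪ {A,B}
  {A,B,D}  = ᶜ of {C}
  (now 7)
Pass 2: 1 new —
  {D}  = ᶜ of {A,B,C}
  (now 8)
Pass 3 adds nothing — fixpoint reached.

Therefore σ(𝒞) = { ∅, {C}, {D}, {A,B}, {C,D}, {A,B,C}, {A,B,D}, S } (|σ(𝒞)| = 8).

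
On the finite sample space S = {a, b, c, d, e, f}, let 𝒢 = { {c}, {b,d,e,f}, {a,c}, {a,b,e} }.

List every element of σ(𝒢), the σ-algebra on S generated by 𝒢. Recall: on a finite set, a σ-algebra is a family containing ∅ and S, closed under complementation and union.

σ(𝒢) (16 sets): { {}, {a}, {c}, {a,c}, {b,e}, {d,f}, {a,b,e}, {a,d,f}, {b,c,e}, {c,d,f}, {a,b,c,e}, {a,c,d,f}, {b,d,e,f}, {a,b,d,e,f}, {b,c,d,e,f}, S }

Check:
Initial family (6 sets): { {}, {c}, {a,c}, {a,b,e}, {b,d,e,f}, S }.
Step 1 (4 new):
  {c,d,f}  = complement {a,b,e}
  {a,b,c,e}  = {c} ∪ {a,b,e}
  {a,b,d,e,f}  = complement {c}
  {b,c,d,e,f}  = {c} ∪ {b,d,e,f}
  — 10 sets.
Step 2 (3 new):
  {a}  = complement {b,c,d,e,f}
  {d,f}  = complement {a,b,c,e}
  {a,c,d,f}  = {a,c} ∪ {c,d,f}
  — 13 sets.
Step 3: +2 →
  {b,e}  = complement {a,c,d,f}
  {a,d,f}  = {d,f} ∪ {a}
  — 15 sets.
Step 4. New:
  {b,c,e}  = complement {a,d,f}
  — 16 sets.
Step 5: closed — nothing new.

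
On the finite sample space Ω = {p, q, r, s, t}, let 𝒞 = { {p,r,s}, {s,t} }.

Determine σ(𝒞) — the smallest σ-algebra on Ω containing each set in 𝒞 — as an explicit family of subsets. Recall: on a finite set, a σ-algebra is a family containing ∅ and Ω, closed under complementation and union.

σ(𝒞) (16 sets): { ∅, {q}, {s}, {t}, {p,r}, {q,s}, {q,t}, {s,t}, {p,q,r}, {p,r,s}, {p,r,t}, {q,s,t}, {p,q,r,s}, {p,q,r,t}, {p,r,s,t}, Ω }

Check:
Seed the family with 𝒞 together with ∅ and Ω: { ∅, {s,t}, {p,r,s}, Ω }.
Pass 1. New:
  {q,t}  = ᶜ of {p,r,s}
  {p,q,r}  = ᶜ of {s,t}
  {p,r,s,t}  = {s,t} ∪ {p,r,s}
  |family| = 7
Pass 2. New:
  {q}  = ᶜ of {p,r,s,t}
  {q,s,t}  = {s,t} ∪ {q,t}
  {p,q,r,s}  = {p,r,s} ∪ {p,q,r}
  {p,q,r,t}  = {q,t} ∪ {p,q,r}
  |family| = 11
Pass 3 adds 3:
  {s}  = ᶜ of {p,q,r,t}
  {t}  = ᶜ of {p,q,r,s}
  {p,r}  = ᶜ of {q,s,t}
  |family| = 14
Pass 4 adds 2:
  {q,s}  = {s} ∪ {q}
  {p,r,t}  = {p,r} ∪ {t}
  |family| = 16
After Pass 5 the family is unchanged; done.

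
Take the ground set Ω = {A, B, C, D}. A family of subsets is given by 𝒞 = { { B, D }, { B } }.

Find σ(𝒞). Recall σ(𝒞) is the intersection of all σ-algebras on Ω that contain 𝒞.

σ(𝒞) (8 sets): { {  }, { B }, { D }, { A, C }, { B, D }, { A, B, C }, { A, C, D }, Ω }

Trace:
Begin from { {  }, { B }, { B, D }, Ω } (that is, 𝒞 plus ∅ and Ω).
Step 1: 2 new —
  { A, C }  = Ω∖{ B, D }
  { A, C, D }  = Ω∖{ B }
Step 2 (1 new):
  { A, B, C }  = { A, C } ∪ { B }
Step 3. New:
  { D }  = Ω∖{ A, B, C }
Step 4: already closed under ᶜ and ∪.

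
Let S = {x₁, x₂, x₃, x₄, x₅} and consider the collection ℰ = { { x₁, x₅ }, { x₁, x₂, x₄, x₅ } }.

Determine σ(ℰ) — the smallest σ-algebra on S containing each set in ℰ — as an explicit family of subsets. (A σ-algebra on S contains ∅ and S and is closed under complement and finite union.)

Initial family (4 sets): { {  }, { x₁, x₅ }, { x₁, x₂, x₄, x₅ }, S }.
Iteration 1: 2 new —
  { x₃ }  = complement { x₁, x₂, x₄, x₅ }
  { x₂, x₃, x₄ }  = complement { x₁, x₅ }
  [6 total]
Iteration 2 (1 new):
  { x₁, x₃, x₅ }  = { x₃ } ∪ { x₁, x₅ }
  [7 total]
Iteration 3 adds 1:
  { x₂, x₄ }  = complement { x₁, x₃, x₅ }
  [8 total]
Iteration 4: stable.

Hence σ(ℰ) has 8 members: { {  }, { x₃ }, { x₁, x₅ }, { x₂, x₄ }, { x₁, x₃, x₅ }, { x₂, x₃, x₄ }, { x₁, x₂, x₄, x₅ }, S }.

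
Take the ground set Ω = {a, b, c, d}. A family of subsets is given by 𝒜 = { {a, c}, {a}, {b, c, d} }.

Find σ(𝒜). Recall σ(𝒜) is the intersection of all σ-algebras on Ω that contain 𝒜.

Take S₀ = 𝒜 ∪ {∅, Ω} = { {}, {a}, {a, c}, {b, c, d}, Ω }.
Iteration 1: 1 new —
  {b, d}  = {a, c}ᶜ
  |family| = 6
Iteration 2: +1 →
  {a, b, d}  = {b, d} ∪ {a}
  |family| = 7
Iteration 3 (1 new):
  {c}  = {a, b, d}ᶜ
  |family| = 8
Iteration 4 adds nothing — fixpoint reached.

Hence σ(𝒜) has 8 members: { {}, {a}, {c}, {a, c}, {b, d}, {a, b, d}, {b, c, d}, Ω }.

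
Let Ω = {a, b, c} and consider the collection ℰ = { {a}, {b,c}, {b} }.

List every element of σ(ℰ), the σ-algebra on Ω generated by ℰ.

Seed the family with ℰ together with ∅ and Ω: { ∅, {a}, {b}, {b,c}, Ω }.
Pass 1 adds 2:
  {a,b}  = {b} ∪ {a}
  {a,c}  = complement {b}
  — 7 sets.
Pass 2 (1 new):
  {c}  = complement {a,b}
  — 8 sets.
Pass 3: already closed under ᶜ and ∪.

σ(ℰ) = { ∅, {a}, {b}, {c}, {a,b}, {a,c}, {b,c}, Ω }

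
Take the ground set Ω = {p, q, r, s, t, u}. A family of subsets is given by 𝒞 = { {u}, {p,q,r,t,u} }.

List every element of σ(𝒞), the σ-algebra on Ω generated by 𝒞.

Take S₀ = 𝒞 ∪ {∅, Ω} = { {}, {u}, {p,q,r,t,u}, Ω }.
Round 1. New:
  {s}  = {p,q,r,t,u}ᶜ
  {p,q,r,s,t}  = {u}ᶜ
  |family| = 6
Round 2: 1 new —
  {s,u}  = {s} ∪ {u}
  |family| = 7
Round 3: +1 →
  {p,q,r,t}  = {s,u}ᶜ
  |family| = 8
Round 4 adds nothing — fixpoint reached.

σ(𝒞) = { {}, {s}, {u}, {s,u}, {p,q,r,t}, {p,q,r,s,t}, {p,q,r,t,u}, Ω }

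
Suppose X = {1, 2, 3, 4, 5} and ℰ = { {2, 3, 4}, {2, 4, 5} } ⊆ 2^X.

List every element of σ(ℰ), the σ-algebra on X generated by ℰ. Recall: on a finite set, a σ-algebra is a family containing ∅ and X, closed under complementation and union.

Begin from { {}, {2, 3, 4}, {2, 4, 5}, X } (that is, ℰ plus ∅ and X).
Round 1 adds 3:
  {1, 3}  = complement {2, 4, 5}
  {1, 5}  = complement {2, 3, 4}
  {2, 3, 4, 5}  = {2, 3, 4} ∪ {2, 4, 5}
Round 2: +4 →
  {1}  = complement {2, 3, 4, 5}
  {1, 3, 5}  = {1, 3} ∪ {1, 5}
  {1, 2, 3, 4}  = {2, 3, 4} ∪ {1, 3}
  {1, 2, 4, 5}  = {1, 5} ∪ {2, 4, 5}
Round 3: +3 →
  {3}  = complement {1, 2, 4, 5}
  {5}  = complement {1, 2, 3, 4}
  {2, 4}  = complement {1, 3, 5}
Round 4 (2 new):
  {3, 5}  = {3} ∪ {5}
  {1, 2, 4}  = {2, 4} ∪ {1}
Round 5 adds nothing — fixpoint reached.

σ(ℰ) = { {}, {1}, {3}, {5}, {1, 3}, {1, 5}, {2, 4}, {3, 5}, {1, 2, 4}, {1, 3, 5}, {2, 3, 4}, {2, 4, 5}, {1, 2, 3, 4}, {1, 2, 4, 5}, {2, 3, 4, 5}, X }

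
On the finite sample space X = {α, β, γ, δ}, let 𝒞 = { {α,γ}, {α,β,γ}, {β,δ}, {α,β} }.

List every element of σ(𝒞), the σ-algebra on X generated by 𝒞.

|σ(𝒞)| = 16.  σ(𝒞) = { {}, {α}, {β}, {γ}, {δ}, {α,β}, {α,γ}, {α,δ}, {β,γ}, {β,δ}, {γ,δ}, {α,β,γ}, {α,β,δ}, {α,γ,δ}, {β,γ,δ}, X }

Working:
Initial family (6 sets): { {}, {α,β}, {α,γ}, {β,δ}, {α,β,γ}, X }.
Step 1 adds 3:
  {δ}  = complement {α,β,γ}
  {γ,δ}  = complement {α,β}
  {α,β,δ}  = {α,β} ∪ {β,δ}
  |family| = 9
Step 2. New:
  {γ}  = complement {α,β,δ}
  {α,γ,δ}  = {γ,δ} ∪ {α,γ}
  {β,γ,δ}  = {γ,δ} ∪ {β,δ}
  |family| = 12
Step 3 (2 new):
  {α}  = complement {β,γ,δ}
  {β}  = complement {α,γ,δ}
  |family| = 14
Step 4: +2 →
  {α,δ}  = {δ} ∪ {α}
  {β,γ}  = {γ} ∪ {β}
  |family| = 16
Step 5: closed — nothing new.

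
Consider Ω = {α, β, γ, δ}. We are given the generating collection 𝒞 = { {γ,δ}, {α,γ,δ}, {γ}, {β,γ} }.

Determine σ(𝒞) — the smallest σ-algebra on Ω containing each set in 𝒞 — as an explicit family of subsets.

Initial family (6 sets): { {}, {γ}, {β,γ}, {γ,δ}, {α,γ,δ}, Ω }.
Round 1: +5 →
  {β}  = {α,γ,δ}ᶜ
  {α,β}  = {γ,δ}ᶜ
  {α,δ}  = {β,γ}ᶜ
  {α,β,δ}  = {γ}ᶜ
  {β,γ,δ}  = {γ,δ} ∪ {β,γ}
  [11 total]
Round 2 (2 new):
  {α}  = {β,γ,δ}ᶜ
  {α,β,γ}  = {α,β} ∪ {γ}
  [13 total]
Round 3 (2 new):
  {δ}  = {α,β,γ}ᶜ
  {α,γ}  = {γ} ∪ {α}
  [15 total]
Round 4. New:
  {β,δ}  = {α,γ}ᶜ
  [16 total]
Round 5: closed — nothing new.

σ(𝒞) = { {}, {α}, {β}, {γ}, {δ}, {α,β}, {α,γ}, {α,δ}, {β,γ}, {β,δ}, {γ,δ}, {α,β,γ}, {α,β,δ}, {α,γ,δ}, {β,γ,δ}, Ω }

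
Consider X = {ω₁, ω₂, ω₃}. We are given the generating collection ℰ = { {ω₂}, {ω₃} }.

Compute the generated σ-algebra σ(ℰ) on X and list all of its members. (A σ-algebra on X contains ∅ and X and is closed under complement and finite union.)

Start: ℰ ∪ {∅, X} = { {}, {ω₂}, {ω₃}, X }.
Step 1: +3 →
  {ω₁,ω₂}  = {ω₃}ᶜ
  {ω₁,ω₃}  = {ω₂}ᶜ
  {ω₂,ω₃}  = {ω₃} ∪ {ω₂}
  |family| = 7
Step 2: 1 new —
  {ω₁}  = {ω₂,ω₃}ᶜ
  |family| = 8
Step 3: no new sets; the family is a σ-algebra.

σ(ℰ) = { {}, {ω₁}, {ω₂}, {ω₃}, {ω₁,ω₂}, {ω₁,ω₃}, {ω₂,ω₃}, X }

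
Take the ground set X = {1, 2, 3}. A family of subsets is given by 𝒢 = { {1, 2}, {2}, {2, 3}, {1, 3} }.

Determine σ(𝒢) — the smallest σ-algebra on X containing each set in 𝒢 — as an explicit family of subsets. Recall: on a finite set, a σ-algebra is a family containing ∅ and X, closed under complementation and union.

Start: 𝒢 ∪ {∅, X} = { {}, {2}, {1, 2}, {1, 3}, {2, 3}, X }.
Iteration 1: 2 new —
  {1}  = ᶜ of {2, 3}
  {3}  = ᶜ of {1, 2}
  |family| = 8
Iteration 2 adds nothing — fixpoint reached.

σ(𝒢) = { {}, {1}, {2}, {3}, {1, 2}, {1, 3}, {2, 3}, X }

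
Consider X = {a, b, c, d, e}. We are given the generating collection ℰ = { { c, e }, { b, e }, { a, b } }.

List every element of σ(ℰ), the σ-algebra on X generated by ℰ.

|σ(ℰ)| = 32.  σ(ℰ) = { {}, { a }, { b }, { c }, { d }, { e }, { a, b }, { a, c }, { a, d }, { a, e }, { b, c }, { b, d }, { b, e }, { c, d }, { c, e }, { d, e }, { a, b, c }, { a, b, d }, { a, b, e }, { a, c, d }, { a, c, e }, { a, d, e }, { b, c, d }, { b, c, e }, { b, d, e }, { c, d, e }, { a, b, c, d }, { a, b, c, e }, { a, b, d, e }, { a, c, d, e }, { b, c, d, e }, X }

Check:
Take S₀ = ℰ ∪ {∅, X} = { {}, { a, b }, { b, e }, { c, e }, X }.
Iteration 1: 6 new —
  { a, b, d }  = ᶜ of { c, e }
  { a, b, e }  = { b, e } ∪ { a, b }
  { a, c, d }  = ᶜ of { b, e }
  { b, c, e }  = { b, e } ∪ { c, e }
  { c, d, e }  = ᶜ of { a, b }
  { a, b, c, e }  = { a, b } ∪ { c, e }
  [11 total]
Iteration 2: 7 new —
  { d }  = ᶜ of { a, b, c, e }
  { a, d }  = ᶜ of { b, c, e }
  { c, d }  = ᶜ of { a, b, e }
  { a, b, c, d }  = { a, b } ∪ { a, c, d }
  { a, b, d, e }  = { b, e } ∪ { a, b, d }
  { a, c, d, e }  = { c, d, e } ∪ { a, c, d }
  { b, c, d, e }  = { b, e } ∪ { c, d, e }
  [18 total]
Iteration 3 adds 5:
  { a }  = ᶜ of { b, c, d, e }
  { b }  = ᶜ of { a, c, d, e }
  { c }  = ᶜ of { a, b, d, e }
  { e }  = ᶜ of { a, b, c, d }
  { b, d, e }  = { b, e } ∪ { d }
  [23 total]
Iteration 4: +9 →
  { a, c }  = ᶜ of { b, d, e }
  { a, e }  = { e } ∪ { a }
  { b, c }  = { b } ∪ { c }
  { b, d }  = { b } ∪ { d }
  { d, e }  = { e } ∪ { d }
  { a, b, c }  = { a, b } ∪ { c }
  { a, c, e }  = { c, e } ∪ { a }
  { a, d, e }  = { e } ∪ { a, d }
  { b, c, d }  = { c, d } ∪ { b }
  [32 total]
Iteration 5 adds nothing — fixpoint reached.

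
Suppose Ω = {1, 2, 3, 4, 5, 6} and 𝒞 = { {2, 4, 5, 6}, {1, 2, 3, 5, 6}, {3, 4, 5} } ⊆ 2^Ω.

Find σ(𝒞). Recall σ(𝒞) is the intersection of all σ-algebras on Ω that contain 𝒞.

σ(𝒞) = { {}, {1}, {3}, {4}, {5}, {1, 3}, {1, 4}, {1, 5}, {2, 6}, {3, 4}, {3, 5}, {4, 5}, {1, 2, 6}, {1, 3, 4}, {1, 3, 5}, {1, 4, 5}, {2, 3, 6}, {2, 4, 6}, {2, 5, 6}, {3, 4, 5}, {1, 2, 3, 6}, {1, 2, 4, 6}, {1, 2, 5, 6}, {1, 3, 4, 5}, {2, 3, 4, 6}, {2, 3, 5, 6}, {2, 4, 5, 6}, {1, 2, 3, 4, 6}, {1, 2, 3, 5, 6}, {1, 2, 4, 5, 6}, {2, 3, 4, 5, 6}, Ω }

Derivation:
Initial family (5 sets): { {}, {3, 4, 5}, {2, 4, 5, 6}, {1, 2, 3, 5, 6}, Ω }.
Round 1 adds 4:
  {4}  = {1, 2, 3, 5, 6}ᶜ
  {1, 3}  = {2, 4, 5, 6}ᶜ
  {1, 2, 6}  = {3, 4, 5}ᶜ
  {2, 3, 4, 5, 6}  = {3, 4, 5} ∪ {2, 4, 5, 6}
  — 9 sets.
Round 2: 6 new —
  {1}  = {2, 3, 4, 5, 6}ᶜ
  {1, 3, 4}  = {1, 3} ∪ {4}
  {1, 2, 3, 6}  = {1, 3} ∪ {1, 2, 6}
  {1, 2, 4, 6}  = {4} ∪ {1, 2, 6}
  {1, 3, 4, 5}  = {3, 4, 5} ∪ {1, 3}
  {1, 2, 4, 5, 6}  = {2, 4, 5, 6} ∪ {1, 2, 6}
  — 15 sets.
Round 3: +7 →
  {3}  = {1, 2, 4, 5, 6}ᶜ
  {1, 4}  = {1} ∪ {4}
  {2, 6}  = {1, 3, 4, 5}ᶜ
  {3, 5}  = {1, 2, 4, 6}ᶜ
  {4, 5}  = {1, 2, 3, 6}ᶜ
  {2, 5, 6}  = {1, 3, 4}ᶜ
  {1, 2, 3, 4, 6}  = {1, 3, 4} ∪ {1, 2, 4, 6}
  — 22 sets.
Round 4: 8 new —
  {5}  = {1, 2, 3, 4, 6}ᶜ
  {3, 4}  = {3} ∪ {4}
  {1, 3, 5}  = {1, 3} ∪ {3, 5}
  {1, 4, 5}  = {4, 5} ∪ {1, 4}
  {2, 3, 6}  = {2, 6} ∪ {3}
  {2, 4, 6}  = {2, 6} ∪ {4}
  {1, 2, 5, 6}  = {2, 5, 6} ∪ {1, 2, 6}
  {2, 3, 5, 6}  = {1, 4}ᶜ
  — 30 sets.
Round 5 (2 new):
  {1, 5}  = {1} ∪ {5}
  {2, 3, 4, 6}  = {2, 4, 6} ∪ {3, 4}
  — 32 sets.
After Round 6 the family is unchanged; done.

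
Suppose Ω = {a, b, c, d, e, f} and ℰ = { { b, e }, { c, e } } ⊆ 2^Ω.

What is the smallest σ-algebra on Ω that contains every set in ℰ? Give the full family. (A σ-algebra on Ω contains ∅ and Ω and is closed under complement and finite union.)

Seed the family with ℰ together with ∅ and Ω: { ∅, { b, e }, { c, e }, Ω }.
Pass 1 adds 3:
  { b, c, e }  = { c, e } ∪ { b, e }
  { a, b, d, f }  = { c, e }ᶜ
  { a, c, d, f }  = { b, e }ᶜ
  — 7 sets.
Pass 2 (4 new):
  { a, d, f }  = { b, c, e }ᶜ
  { a, b, c, d, f }  = { a, b, d, f } ∪ { a, c, d, f }
  { a, b, d, e, f }  = { b, e } ∪ { a, b, d, f }
  { a, c, d, e, f }  = { a, c, d, f } ∪ { c, e }
  — 11 sets.
Pass 3 adds 3:
  { b }  = { a, c, d, e, f }ᶜ
  { c }  = { a, b, d, e, f }ᶜ
  { e }  = { a, b, c, d, f }ᶜ
  — 14 sets.
Pass 4 adds 2:
  { b, c }  = { c } ∪ { b }
  { a, d, e, f }  = { a, d, f } ∪ { e }
  — 16 sets.
Pass 5: stable.

Therefore σ(ℰ) = { ∅, { b }, { c }, { e }, { b, c }, { b, e }, { c, e }, { a, d, f }, { b, c, e }, { a, b, d, f }, { a, c, d, f }, { a, d, e, f }, { a, b, c, d, f }, { a, b, d, e, f }, { a, c, d, e, f }, Ω } (|σ(ℰ)| = 16).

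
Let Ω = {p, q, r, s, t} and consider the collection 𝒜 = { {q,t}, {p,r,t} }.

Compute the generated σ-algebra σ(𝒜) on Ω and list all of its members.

Initial family (4 sets): { {}, {q,t}, {p,r,t}, Ω }.
Iteration 1 (3 new):
  {q,s}  = complement {p,r,t}
  {p,r,s}  = complement {q,t}
  {p,q,r,t}  = {p,r,t} ∪ {q,t}
  — 7 sets.
Iteration 2: +4 →
  {s}  = complement {p,q,r,t}
  {q,s,t}  = {q,t} ∪ {q,s}
  {p,q,r,s}  = {p,r,s} ∪ {q,s}
  {p,r,s,t}  = {p,r,s} ∪ {p,r,t}
  — 11 sets.
Iteration 3: 3 new —
  {q}  = complement {p,r,s,t}
  {t}  = complement {p,q,r,s}
  {p,r}  = complement {q,s,t}
  — 14 sets.
Iteration 4 adds 2:
  {s,t}  = {s} ∪ {t}
  {p,q,r}  = {p,r} ∪ {q}
  — 16 sets.
Iteration 5: already closed under ᶜ and ∪.

σ(𝒜) = { {}, {q}, {s}, {t}, {p,r}, {q,s}, {q,t}, {s,t}, {p,q,r}, {p,r,s}, {p,r,t}, {q,s,t}, {p,q,r,s}, {p,q,r,t}, {p,r,s,t}, Ω }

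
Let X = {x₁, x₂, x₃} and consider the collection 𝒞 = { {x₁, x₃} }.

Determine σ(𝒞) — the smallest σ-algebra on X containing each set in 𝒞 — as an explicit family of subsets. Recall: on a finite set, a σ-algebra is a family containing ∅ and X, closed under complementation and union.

Answer: σ(𝒞) = { {}, {x₂}, {x₁, x₃}, X }

Trace:
Begin from { {}, {x₁, x₃}, X } (that is, 𝒞 plus ∅ and X).
Pass 1: +1 →
  {x₂}  = {x₁, x₃}ᶜ
  — 4 sets.
Pass 2: stable.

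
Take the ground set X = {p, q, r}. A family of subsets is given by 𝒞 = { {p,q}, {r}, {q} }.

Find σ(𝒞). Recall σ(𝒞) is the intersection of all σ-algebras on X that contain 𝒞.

σ(𝒞) = { {}, {p}, {q}, {r}, {p,q}, {p,r}, {q,r}, X }

Working:
Seed the family with 𝒞 together with ∅ and X: { {}, {q}, {r}, {p,q}, X }.
Pass 1: +2 →
  {p,r}  = ᶜ of {q}
  {q,r}  = {r} ∪ {q}
Pass 2 (1 new):
  {p}  = ᶜ of {q,r}
Pass 3: already closed under ᶜ and ∪.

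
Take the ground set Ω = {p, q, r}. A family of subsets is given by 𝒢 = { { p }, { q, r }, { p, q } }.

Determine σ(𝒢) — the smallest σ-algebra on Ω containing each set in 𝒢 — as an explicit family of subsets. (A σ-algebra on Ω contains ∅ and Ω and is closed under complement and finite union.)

σ(𝒢) (8 sets): { {}, { p }, { q }, { r }, { p, q }, { p, r }, { q, r }, Ω }

Derivation:
Seed the family with 𝒢 together with ∅ and Ω: { {}, { p }, { p, q }, { q, r }, Ω }.
Round 1: +1 →
  { r }  = ᶜ of { p, q }
Round 2: +1 →
  { p, r }  = { r } ∪ { p }
Round 3 (1 new):
  { q }  = ᶜ of { p, r }
Round 4 adds nothing — fixpoint reached.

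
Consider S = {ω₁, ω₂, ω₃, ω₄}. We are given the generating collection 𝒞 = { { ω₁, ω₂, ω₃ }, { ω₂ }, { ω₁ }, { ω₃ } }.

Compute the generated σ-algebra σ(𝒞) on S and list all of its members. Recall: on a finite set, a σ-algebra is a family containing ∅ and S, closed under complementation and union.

Start: 𝒞 ∪ {∅, S} = { ∅, { ω₁ }, { ω₂ }, { ω₃ }, { ω₁, ω₂, ω₃ }, S }.
Step 1. New:
  { ω₄ }  = ᶜ of { ω₁, ω₂, ω₃ }
  { ω₁, ω₂ }  = { ω₂ } ∪ { ω₁ }
  { ω₁, ω₃ }  = { ω₃ } ∪ { ω₁ }
  { ω₂, ω₃ }  = { ω₃ } ∪ { ω₂ }
  { ω₁, ω₂, ω₄ }  = ᶜ of { ω₃ }
  { ω₁, ω₃, ω₄ }  = ᶜ of { ω₂ }
  { ω₂, ω₃, ω₄ }  = ᶜ of { ω₁ }
  [13 total]
Step 2. New:
  { ω₁, ω₄ }  = ᶜ of { ω₂, ω₃ }
  { ω₂, ω₄ }  = ᶜ of { ω₁, ω₃ }
  { ω₃, ω₄ }  = ᶜ of { ω₁, ω₂ }
  [16 total]
After Step 3 the family is unchanged; done.

σ(𝒞) = { ∅, { ω₁ }, { ω₂ }, { ω₃ }, { ω₄ }, { ω₁, ω₂ }, { ω₁, ω₃ }, { ω₁, ω₄ }, { ω₂, ω₃ }, { ω₂, ω₄ }, { ω₃, ω₄ }, { ω₁, ω₂, ω₃ }, { ω₁, ω₂, ω₄ }, { ω₁, ω₃, ω₄ }, { ω₂, ω₃, ω₄ }, S }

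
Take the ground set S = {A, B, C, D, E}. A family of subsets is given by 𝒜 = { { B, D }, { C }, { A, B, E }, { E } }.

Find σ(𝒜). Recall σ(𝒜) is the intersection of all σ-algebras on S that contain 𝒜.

σ(𝒜) (32 sets): { {}, { A }, { B }, { C }, { D }, { E }, { A, B }, { A, C }, { A, D }, { A, E }, { B, C }, { B, D }, { B, E }, { C, D }, { C, E }, { D, E }, { A, B, C }, { A, B, D }, { A, B, E }, { A, C, D }, { A, C, E }, { A, D, E }, { B, C, D }, { B, C, E }, { B, D, E }, { C, D, E }, { A, B, C, D }, { A, B, C, E }, { A, B, D, E }, { A, C, D, E }, { B, C, D, E }, S }

Check:
Initial family (6 sets): { {}, { C }, { E }, { B, D }, { A, B, E }, S }.
Round 1. New:
  { C, D }  = S∖{ A, B, E }
  { C, E }  = { C } ∪ { E }
  { A, C, E }  = S∖{ B, D }
  { B, C, D }  = { C } ∪ { B, D }
  { B, D, E }  = { B, D } ∪ { E }
  { A, B, C, D }  = S∖{ E }
  { A, B, C, E }  = { C } ∪ { A, B, E }
  { A, B, D, E }  = S∖{ C }
  — 14 sets.
Round 2. New:
  { D }  = S∖{ A, B, C, E }
  { A, C }  = S∖{ B, D, E }
  { A, E }  = S∖{ B, C, D }
  { A, B, D }  = S∖{ C, E }
  { C, D, E }  = { C, D } ∪ { E }
  { A, C, D, E }  = { C, D } ∪ { A, C, E }
  { B, C, D, E }  = { C, D } ∪ { B, D, E }
  — 21 sets.
Round 3 adds 6:
  { A }  = S∖{ B, C, D, E }
  { B }  = S∖{ A, C, D, E }
  { A, B }  = S∖{ C, D, E }
  { D, E }  = { E } ∪ { D }
  { A, C, D }  = { C, D } ∪ { A, C }
  { A, D, E }  = { A, E } ∪ { D }
  — 27 sets.
Round 4 adds 5:
  { A, D }  = { D } ∪ { A }
  { B, C }  = S∖{ A, D, E }
  { B, E }  = S∖{ A, C, D }
  { A, B, C }  = S∖{ D, E }
  { B, C, E }  = { B } ∪ { C, E }
  — 32 sets.
Round 5: already closed under ᶜ and ∪.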